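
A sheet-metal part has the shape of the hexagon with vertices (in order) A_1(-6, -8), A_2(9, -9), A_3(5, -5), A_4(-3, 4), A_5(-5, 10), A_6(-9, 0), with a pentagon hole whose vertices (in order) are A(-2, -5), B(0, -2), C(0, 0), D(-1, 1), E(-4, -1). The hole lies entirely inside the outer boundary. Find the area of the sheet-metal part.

128

Outer boundary:
Apply the shoelace (surveyor's) formula: 2A = Σ (x_i·y_{i+1} − x_{i+1}·y_i), indices taken mod 6.
Cross-terms: 126, 0, 5, -10, 90, 72  ⇒  Σ = 283
Area = |Σ|/2 = 141.5.
Hole:
Apply the shoelace (surveyor's) formula: 2A = Σ (x_i·y_{i+1} − x_{i+1}·y_i), indices taken mod 5.
A→B: (-2)(-2) − (0)(-5) = 4
B→C: (0)(0) − (0)(-2) = 0
C→D: (0)(1) − (-1)(0) = 0
D→E: (-1)(-1) − (-4)(1) = 5
E→A: (-4)(-5) − (-2)(-1) = 18
Σ = 27
Area = |Σ|/2 = 13.5.
Net area = 141.5 − 13.5 = 128.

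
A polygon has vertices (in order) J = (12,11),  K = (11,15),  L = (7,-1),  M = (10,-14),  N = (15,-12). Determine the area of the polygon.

J→K: (12)(15) − (11)(11) = 59
K→L: (11)(-1) − (7)(15) = -116
L→M: (7)(-14) − (10)(-1) = -88
M→N: (10)(-12) − (15)(-14) = 90
N→J: (15)(11) − (12)(-12) = 309
Σ = 254
Area = |Σ|/2 = 127.

127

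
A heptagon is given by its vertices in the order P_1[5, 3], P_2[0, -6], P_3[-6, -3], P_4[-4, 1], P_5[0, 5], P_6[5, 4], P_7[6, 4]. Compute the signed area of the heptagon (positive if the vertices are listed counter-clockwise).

-67.5

Σ = (-30) + (-36) + (-18) + (-20) + (-25) + (-4) + (-2) = -135
Signed area = Σ/2 = -67.5 (negative ⇒ clockwise traversal).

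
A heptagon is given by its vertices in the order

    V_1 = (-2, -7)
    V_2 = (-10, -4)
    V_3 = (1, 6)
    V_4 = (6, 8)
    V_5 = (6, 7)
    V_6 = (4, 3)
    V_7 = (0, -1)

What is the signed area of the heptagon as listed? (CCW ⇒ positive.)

-84

Apply the shoelace formula: 2A = Σ (x_i·y_{i+1} − x_{i+1}·y_i), indices taken mod 7.
Cross-terms: -62, -56, -28, -6, -10, -4, -2  ⇒  Σ = -168
Signed area = Σ/2 = -84 (negative ⇒ clockwise traversal).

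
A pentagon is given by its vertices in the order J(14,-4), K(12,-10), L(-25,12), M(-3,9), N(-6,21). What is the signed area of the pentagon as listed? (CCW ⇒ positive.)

-333

Apply the surveyor's formula: 2A = Σ (x_i·y_{i+1} − x_{i+1}·y_i), indices taken mod 5.
Σ = (-92) + (-106) + (-189) + (-9) + (-270) = -666
Signed area = Σ/2 = -333 (negative ⇒ clockwise traversal).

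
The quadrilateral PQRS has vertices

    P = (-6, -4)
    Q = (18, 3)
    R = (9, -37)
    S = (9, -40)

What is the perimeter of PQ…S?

108

|PQ| = √((24)² + (7)²) = √625 = 25
|QR| = √((-9)² + (-40)²) = √1681 = 41
|RS| = √((0)² + (-3)²) = √9 = 3
|SP| = √((-15)² + (36)²) = √1521 = 39
Perimeter = 25 + 41 + 3 + 39 = 108.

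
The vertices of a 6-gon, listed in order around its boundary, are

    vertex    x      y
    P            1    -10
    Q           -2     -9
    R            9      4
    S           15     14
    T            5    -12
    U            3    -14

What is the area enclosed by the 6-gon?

95

Apply the surveyor's formula: 2A = Σ (x_i·y_{i+1} − x_{i+1}·y_i), indices taken mod 6.
Σ = (-29) + (73) + (66) + (-250) + (-34) + (-16) = -190
Area = |Σ|/2 = 95.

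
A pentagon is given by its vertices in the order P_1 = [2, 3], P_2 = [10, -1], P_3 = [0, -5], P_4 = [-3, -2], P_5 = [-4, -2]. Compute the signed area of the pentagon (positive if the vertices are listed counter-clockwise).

-53.5

Σ = (-32) + (-50) + (-15) + (-2) + (-8) = -107
Signed area = Σ/2 = -53.5 (negative ⇒ clockwise traversal).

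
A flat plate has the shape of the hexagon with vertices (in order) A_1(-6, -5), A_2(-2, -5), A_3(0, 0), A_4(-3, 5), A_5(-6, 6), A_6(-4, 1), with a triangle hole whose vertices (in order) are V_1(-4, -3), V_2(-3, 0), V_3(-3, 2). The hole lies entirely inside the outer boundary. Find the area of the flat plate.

37

Outer boundary:
Apply the surveyor's formula: 2A = Σ (x_i·y_{i+1} − x_{i+1}·y_i), indices taken mod 6.
Σ = (20) + (0) + (0) + (12) + (18) + (26) = 76
Area = |Σ|/2 = 38.
Hole:
Apply the shoelace formula: 2A = Σ (x_i·y_{i+1} − x_{i+1}·y_i), indices taken mod 3.
Σ = (-9) + (-6) + (17) = 2
Area = |Σ|/2 = 1.
Net area = 38 − 1 = 37.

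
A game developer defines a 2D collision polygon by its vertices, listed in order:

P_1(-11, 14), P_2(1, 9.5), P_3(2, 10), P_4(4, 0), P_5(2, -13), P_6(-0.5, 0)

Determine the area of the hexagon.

116.5

Σ = (-118.5) + (-9) + (-40) + (-52) + (-6.5) + (-7) = -233
Area = |Σ|/2 = 116.5.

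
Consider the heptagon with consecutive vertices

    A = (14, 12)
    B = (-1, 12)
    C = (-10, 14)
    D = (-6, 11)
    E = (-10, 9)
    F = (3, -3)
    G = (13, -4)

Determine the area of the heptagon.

279

A→B: (14)(12) − (-1)(12) = 180
B→C: (-1)(14) − (-10)(12) = 106
C→D: (-10)(11) − (-6)(14) = -26
D→E: (-6)(9) − (-10)(11) = 56
E→F: (-10)(-3) − (3)(9) = 3
F→G: (3)(-4) − (13)(-3) = 27
G→A: (13)(12) − (14)(-4) = 212
Σ = 558
Area = |Σ|/2 = 279.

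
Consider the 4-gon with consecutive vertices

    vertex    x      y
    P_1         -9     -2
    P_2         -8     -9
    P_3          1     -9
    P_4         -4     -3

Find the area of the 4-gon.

Apply the shoelace (surveyor's) formula: 2A = Σ (x_i·y_{i+1} − x_{i+1}·y_i), indices taken mod 4.
Σ = (65) + (81) + (-39) + (-19) = 88
Area = |Σ|/2 = 44.

44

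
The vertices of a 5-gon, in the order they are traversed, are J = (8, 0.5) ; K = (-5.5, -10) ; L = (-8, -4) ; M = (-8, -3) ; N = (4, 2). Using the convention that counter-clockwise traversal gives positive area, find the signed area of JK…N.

Cross-terms: -77.25, -58, -8, -4, -14  ⇒  Σ = -161.25
Signed area = Σ/2 = -80.625 (negative ⇒ clockwise traversal).

-80.625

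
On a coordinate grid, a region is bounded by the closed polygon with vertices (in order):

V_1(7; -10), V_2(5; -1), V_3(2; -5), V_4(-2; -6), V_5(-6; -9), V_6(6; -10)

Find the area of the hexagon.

52

Apply the shoelace formula: 2A = Σ (x_i·y_{i+1} − x_{i+1}·y_i), indices taken mod 6.
Σ = (43) + (-23) + (-22) + (-18) + (114) + (10) = 104
Area = |Σ|/2 = 52.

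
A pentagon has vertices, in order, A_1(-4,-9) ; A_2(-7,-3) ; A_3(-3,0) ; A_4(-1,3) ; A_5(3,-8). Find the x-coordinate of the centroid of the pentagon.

-248/129

Apply the shoelace (surveyor's) formula. First the cross-terms c_i = x_i·y_{i+1} − x_{i+1}·y_i:
  -51, -9, -9, -1, -59  ⇒  2A = -129, A = -64.5.
Then Σ (x_i + x_{i+1})·c_i = 744, so x̄ = 744 / (6·(-64.5)) = -248/129.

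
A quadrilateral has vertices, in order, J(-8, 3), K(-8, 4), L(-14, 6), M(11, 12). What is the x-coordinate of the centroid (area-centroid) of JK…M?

Apply the shoelace formula. First the cross-terms c_i = x_i·y_{i+1} − x_{i+1}·y_i:
  -8, 8, -234, 129  ⇒  2A = -105, A = -52.5.
Then Σ (x_i + x_{i+1})·c_i = 1041, so x̄ = 1041 / (6·(-52.5)) = -347/105.

-347/105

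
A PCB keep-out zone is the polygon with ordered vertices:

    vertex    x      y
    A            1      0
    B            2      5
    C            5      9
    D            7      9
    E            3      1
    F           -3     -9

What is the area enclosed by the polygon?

27.5

Apply the shoelace (surveyor's) formula: 2A = Σ (x_i·y_{i+1} − x_{i+1}·y_i), indices taken mod 6.
Σ = (5) + (-7) + (-18) + (-20) + (-24) + (9) = -55
Area = |Σ|/2 = 27.5.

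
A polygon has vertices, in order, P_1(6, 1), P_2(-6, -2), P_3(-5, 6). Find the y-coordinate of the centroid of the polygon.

Apply the shoelace formula. First the cross-terms c_i = x_i·y_{i+1} − x_{i+1}·y_i:
  -6, -46, -41  ⇒  2A = -93, A = -46.5.
Then Σ (y_i + y_{i+1})·c_i = -465, so ȳ = -465 / (6·(-46.5)) = 5/3.

5/3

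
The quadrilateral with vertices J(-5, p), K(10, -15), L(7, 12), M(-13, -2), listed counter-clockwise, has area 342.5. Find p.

The doubled signed area Σ (x_i y_{i+1} − x_{i+1} y_i) is linear in p.
With p=0 it equals 432; the coefficient of p is -23 (from the two edges through J).
So -23·p + 432 = 2·342.5 = 685 ⇒ p = -11.

-11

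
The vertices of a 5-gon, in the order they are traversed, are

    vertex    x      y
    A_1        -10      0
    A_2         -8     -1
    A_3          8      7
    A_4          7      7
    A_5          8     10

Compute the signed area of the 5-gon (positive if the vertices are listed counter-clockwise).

Apply Gauss's area formula: 2A = Σ (x_i·y_{i+1} − x_{i+1}·y_i), indices taken mod 5.
Σ = (10) + (-48) + (7) + (14) + (100) = 83
Signed area = Σ/2 = 41.5 (positive ⇒ counter-clockwise traversal).

41.5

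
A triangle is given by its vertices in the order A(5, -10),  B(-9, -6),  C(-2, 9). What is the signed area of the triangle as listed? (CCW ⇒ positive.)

-119

A→B: (5)(-6) − (-9)(-10) = -120
B→C: (-9)(9) − (-2)(-6) = -93
C→A: (-2)(-10) − (5)(9) = -25
Σ = -238
Signed area = Σ/2 = -119 (negative ⇒ clockwise traversal).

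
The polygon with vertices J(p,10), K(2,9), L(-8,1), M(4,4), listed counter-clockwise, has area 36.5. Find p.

The doubled signed area Σ (x_i y_{i+1} − x_{i+1} y_i) is linear in p.
With p=0 it equals 58; the coefficient of p is 5 (from the two edges through J).
So 5·p + 58 = 2·36.5 = 73 ⇒ p = 3.

3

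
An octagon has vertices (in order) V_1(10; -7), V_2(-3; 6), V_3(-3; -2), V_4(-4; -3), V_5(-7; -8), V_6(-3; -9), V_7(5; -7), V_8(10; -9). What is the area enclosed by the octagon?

Apply the shoelace (surveyor's) formula: 2A = Σ (x_i·y_{i+1} − x_{i+1}·y_i), indices taken mod 8.
Σ = (39) + (24) + (1) + (11) + (39) + (66) + (25) + (20) = 225
Area = |Σ|/2 = 112.5.

112.5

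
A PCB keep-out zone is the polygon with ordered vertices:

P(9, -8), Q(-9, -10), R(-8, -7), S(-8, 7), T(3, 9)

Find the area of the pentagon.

244.5

P→Q: (9)(-10) − (-9)(-8) = -162
Q→R: (-9)(-7) − (-8)(-10) = -17
R→S: (-8)(7) − (-8)(-7) = -112
S→T: (-8)(9) − (3)(7) = -93
T→P: (3)(-8) − (9)(9) = -105
Σ = -489
Area = |Σ|/2 = 244.5.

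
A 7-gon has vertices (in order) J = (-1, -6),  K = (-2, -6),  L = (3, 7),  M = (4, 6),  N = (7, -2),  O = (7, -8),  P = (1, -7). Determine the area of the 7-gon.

Apply Gauss's area formula: 2A = Σ (x_i·y_{i+1} − x_{i+1}·y_i), indices taken mod 7.
Σ = (-6) + (4) + (-10) + (-50) + (-42) + (-41) + (-13) = -158
Area = |Σ|/2 = 79.

79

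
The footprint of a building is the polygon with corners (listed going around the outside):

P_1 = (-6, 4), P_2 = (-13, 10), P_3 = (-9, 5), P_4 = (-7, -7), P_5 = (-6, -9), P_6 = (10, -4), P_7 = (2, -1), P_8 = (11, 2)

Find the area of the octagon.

159.5

Cross-terms: -8, 25, 98, 21, 114, -2, 15, 56  ⇒  Σ = 319
Area = |Σ|/2 = 159.5.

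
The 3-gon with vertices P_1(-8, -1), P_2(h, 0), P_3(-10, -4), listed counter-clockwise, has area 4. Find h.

-10

The doubled signed area Σ (x_i y_{i+1} − x_{i+1} y_i) is linear in h.
With h=0 it equals -22; the coefficient of h is -3 (from the two edges through P_2).
So -3·h + -22 = 2·4 = 8 ⇒ h = -10.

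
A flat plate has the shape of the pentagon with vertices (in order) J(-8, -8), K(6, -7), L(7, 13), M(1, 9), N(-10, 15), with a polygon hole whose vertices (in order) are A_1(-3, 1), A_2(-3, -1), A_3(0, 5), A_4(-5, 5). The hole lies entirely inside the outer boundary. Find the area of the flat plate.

Outer boundary:
Apply the surveyor's formula: 2A = Σ (x_i·y_{i+1} − x_{i+1}·y_i), indices taken mod 5.
Σ = (104) + (127) + (50) + (105) + (200) = 586
Area = |Σ|/2 = 293.
Hole:
A_1→A_2: (-3)(-1) − (-3)(1) = 6
A_2→A_3: (-3)(5) − (0)(-1) = -15
A_3→A_4: (0)(5) − (-5)(5) = 25
A_4→A_1: (-5)(1) − (-3)(5) = 10
Σ = 26
Area = |Σ|/2 = 13.
Net area = 293 − 13 = 280.

280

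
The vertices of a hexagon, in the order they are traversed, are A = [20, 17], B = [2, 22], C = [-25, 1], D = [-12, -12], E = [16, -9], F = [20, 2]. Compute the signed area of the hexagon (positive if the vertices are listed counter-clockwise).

1041

Σ = (406) + (552) + (312) + (300) + (212) + (300) = 2082
Signed area = Σ/2 = 1041 (positive ⇒ counter-clockwise traversal).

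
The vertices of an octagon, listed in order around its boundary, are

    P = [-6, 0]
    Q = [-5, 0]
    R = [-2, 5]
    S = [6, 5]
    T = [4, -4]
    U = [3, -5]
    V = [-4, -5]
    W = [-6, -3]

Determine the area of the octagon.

94

Cross-terms: 0, -25, -40, -44, -8, -35, -18, -18  ⇒  Σ = -188
Area = |Σ|/2 = 94.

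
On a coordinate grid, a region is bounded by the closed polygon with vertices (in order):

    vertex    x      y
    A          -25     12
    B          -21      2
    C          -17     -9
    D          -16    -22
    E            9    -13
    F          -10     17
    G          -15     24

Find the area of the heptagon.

759.5

Σ = (202) + (223) + (230) + (406) + (23) + (15) + (420) = 1519
Area = |Σ|/2 = 759.5.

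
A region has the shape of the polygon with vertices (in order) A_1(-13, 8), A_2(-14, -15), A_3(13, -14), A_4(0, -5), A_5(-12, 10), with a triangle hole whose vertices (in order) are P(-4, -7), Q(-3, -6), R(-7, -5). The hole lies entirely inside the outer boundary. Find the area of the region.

301

Outer boundary:
Σ = (307) + (391) + (-65) + (-60) + (34) = 607
Area = |Σ|/2 = 303.5.
Hole:
Σ = (3) + (-27) + (29) = 5
Area = |Σ|/2 = 2.5.
Net area = 303.5 − 2.5 = 301.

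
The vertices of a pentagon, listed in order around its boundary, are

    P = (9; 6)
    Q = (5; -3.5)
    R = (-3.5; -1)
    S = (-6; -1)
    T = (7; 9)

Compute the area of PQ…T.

Apply the shoelace (surveyor's) formula: 2A = Σ (x_i·y_{i+1} − x_{i+1}·y_i), indices taken mod 5.
Σ = (-61.5) + (-17.25) + (-2.5) + (-47) + (-39) = -167.25
Area = |Σ|/2 = 83.625.

83.625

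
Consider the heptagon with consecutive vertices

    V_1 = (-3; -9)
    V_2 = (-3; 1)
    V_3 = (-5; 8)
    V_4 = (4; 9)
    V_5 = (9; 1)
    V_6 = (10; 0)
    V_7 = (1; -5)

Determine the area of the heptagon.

143.5

Apply the surveyor's formula: 2A = Σ (x_i·y_{i+1} − x_{i+1}·y_i), indices taken mod 7.
Σ = (-30) + (-19) + (-77) + (-77) + (-10) + (-50) + (-24) = -287
Area = |Σ|/2 = 143.5.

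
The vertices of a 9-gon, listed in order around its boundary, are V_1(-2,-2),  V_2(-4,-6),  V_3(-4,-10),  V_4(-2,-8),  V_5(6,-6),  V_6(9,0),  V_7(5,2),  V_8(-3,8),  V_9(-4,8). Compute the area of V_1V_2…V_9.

121

Cross-terms: 4, 16, 12, 60, 54, 18, 46, 8, 24  ⇒  Σ = 242
Area = |Σ|/2 = 121.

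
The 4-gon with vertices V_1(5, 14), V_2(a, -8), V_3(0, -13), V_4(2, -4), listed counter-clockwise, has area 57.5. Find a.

-3

The doubled signed area Σ (x_i y_{i+1} − x_{i+1} y_i) is linear in a.
With a=0 it equals 34; the coefficient of a is -27 (from the two edges through V_2).
So -27·a + 34 = 2·57.5 = 115 ⇒ a = -3.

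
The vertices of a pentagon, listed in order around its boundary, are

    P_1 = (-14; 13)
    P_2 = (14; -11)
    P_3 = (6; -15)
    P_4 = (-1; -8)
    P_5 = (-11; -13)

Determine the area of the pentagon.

317.5

Apply the shoelace (surveyor's) formula: 2A = Σ (x_i·y_{i+1} − x_{i+1}·y_i), indices taken mod 5.
P_1→P_2: (-14)(-11) − (14)(13) = -28
P_2→P_3: (14)(-15) − (6)(-11) = -144
P_3→P_4: (6)(-8) − (-1)(-15) = -63
P_4→P_5: (-1)(-13) − (-11)(-8) = -75
P_5→P_1: (-11)(13) − (-14)(-13) = -325
Σ = -635
Area = |Σ|/2 = 317.5.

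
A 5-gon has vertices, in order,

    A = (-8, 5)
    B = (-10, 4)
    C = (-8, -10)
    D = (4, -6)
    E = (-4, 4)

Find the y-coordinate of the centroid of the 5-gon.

-29/11

Apply the shoelace (surveyor's) formula. First the cross-terms c_i = x_i·y_{i+1} − x_{i+1}·y_i:
  18, 132, 88, -8, 12  ⇒  2A = 242, A = 121.
Then Σ (y_i + y_{i+1})·c_i = -1914, so ȳ = -1914 / (6·121) = -29/11.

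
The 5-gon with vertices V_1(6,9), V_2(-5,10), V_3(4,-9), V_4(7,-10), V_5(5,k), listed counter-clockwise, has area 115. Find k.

2

The doubled signed area Σ (x_i y_{i+1} − x_{i+1} y_i) is linear in k.
With k=0 it equals 228; the coefficient of k is 1 (from the two edges through V_5).
So 1·k + 228 = 2·115 = 230 ⇒ k = 2.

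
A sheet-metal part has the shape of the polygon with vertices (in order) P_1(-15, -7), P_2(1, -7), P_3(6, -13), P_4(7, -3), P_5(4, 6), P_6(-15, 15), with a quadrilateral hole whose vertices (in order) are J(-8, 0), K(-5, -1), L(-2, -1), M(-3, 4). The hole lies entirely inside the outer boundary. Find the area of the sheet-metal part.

358

Outer boundary:
Σ = (112) + (29) + (73) + (54) + (150) + (330) = 748
Area = |Σ|/2 = 374.
Hole:
Apply the surveyor's formula: 2A = Σ (x_i·y_{i+1} − x_{i+1}·y_i), indices taken mod 4.
Σ = (8) + (3) + (-11) + (32) = 32
Area = |Σ|/2 = 16.
Net area = 374 − 16 = 358.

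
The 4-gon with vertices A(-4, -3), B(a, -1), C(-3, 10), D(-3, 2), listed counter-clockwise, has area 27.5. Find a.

1

Write out the shoelace sum; only the two edges meeting at B involve a:
2·Area = [((-4)·(-1) − a·(-3)) + (a·10 − (-3)·(-1))] + 41
       = 13·a + 42 = 55
⇒ a = 1.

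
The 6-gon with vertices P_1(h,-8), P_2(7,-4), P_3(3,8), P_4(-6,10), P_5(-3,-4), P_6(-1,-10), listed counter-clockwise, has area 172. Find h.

9

The doubled signed area Σ (x_i y_{i+1} − x_{i+1} y_i) is linear in h.
With h=0 it equals 290; the coefficient of h is 6 (from the two edges through P_1).
So 6·h + 290 = 2·172 = 344 ⇒ h = 9.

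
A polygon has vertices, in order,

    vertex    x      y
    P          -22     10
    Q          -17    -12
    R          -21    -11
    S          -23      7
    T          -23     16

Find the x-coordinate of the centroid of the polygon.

Apply the shoelace (surveyor's) formula. First the cross-terms c_i = x_i·y_{i+1} − x_{i+1}·y_i:
  434, -65, -400, -207, 122  ⇒  2A = -116, A = -58.
Then Σ (x_i + x_{i+1})·c_i = 7176, so x̄ = 7176 / (6·(-58)) = -598/29.

-598/29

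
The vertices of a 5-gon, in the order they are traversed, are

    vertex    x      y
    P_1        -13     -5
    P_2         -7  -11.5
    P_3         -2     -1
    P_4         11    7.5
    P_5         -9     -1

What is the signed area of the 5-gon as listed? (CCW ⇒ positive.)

91.5

Apply Gauss's area formula: 2A = Σ (x_i·y_{i+1} − x_{i+1}·y_i), indices taken mod 5.
Σ = (114.5) + (-16) + (-4) + (56.5) + (32) = 183
Signed area = Σ/2 = 91.5 (positive ⇒ counter-clockwise traversal).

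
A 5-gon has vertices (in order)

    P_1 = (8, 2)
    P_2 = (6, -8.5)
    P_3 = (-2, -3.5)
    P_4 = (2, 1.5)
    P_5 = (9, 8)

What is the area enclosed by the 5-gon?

Σ = (-80) + (-38) + (4) + (2.5) + (-46) = -157.5
Area = |Σ|/2 = 78.75.

78.75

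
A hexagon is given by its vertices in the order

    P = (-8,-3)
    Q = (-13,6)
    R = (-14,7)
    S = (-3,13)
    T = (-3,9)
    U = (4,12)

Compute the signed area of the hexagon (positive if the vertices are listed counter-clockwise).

-115.5

Apply Gauss's area formula: 2A = Σ (x_i·y_{i+1} − x_{i+1}·y_i), indices taken mod 6.
Σ = (-87) + (-7) + (-161) + (12) + (-72) + (84) = -231
Signed area = Σ/2 = -115.5 (negative ⇒ clockwise traversal).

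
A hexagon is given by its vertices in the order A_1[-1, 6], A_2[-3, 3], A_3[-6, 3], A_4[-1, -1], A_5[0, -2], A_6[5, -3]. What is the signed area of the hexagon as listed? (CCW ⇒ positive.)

36

Apply the shoelace (surveyor's) formula: 2A = Σ (x_i·y_{i+1} − x_{i+1}·y_i), indices taken mod 6.
Σ = (15) + (9) + (9) + (2) + (10) + (27) = 72
Signed area = Σ/2 = 36 (positive ⇒ counter-clockwise traversal).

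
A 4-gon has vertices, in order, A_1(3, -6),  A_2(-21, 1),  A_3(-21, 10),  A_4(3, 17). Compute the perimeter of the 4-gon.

|A_1A_2| = √((-24)² + (7)²) = √625 = 25
|A_2A_3| = √((0)² + (9)²) = √81 = 9
|A_3A_4| = √((24)² + (7)²) = √625 = 25
|A_4A_1| = √((0)² + (-23)²) = √529 = 23
Perimeter = 25 + 9 + 25 + 23 = 82.

82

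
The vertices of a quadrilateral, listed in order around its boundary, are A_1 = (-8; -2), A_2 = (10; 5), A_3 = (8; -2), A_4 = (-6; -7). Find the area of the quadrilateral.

A_1→A_2: (-8)(5) − (10)(-2) = -20
A_2→A_3: (10)(-2) − (8)(5) = -60
A_3→A_4: (8)(-7) − (-6)(-2) = -68
A_4→A_1: (-6)(-2) − (-8)(-7) = -44
Σ = -192
Area = |Σ|/2 = 96.

96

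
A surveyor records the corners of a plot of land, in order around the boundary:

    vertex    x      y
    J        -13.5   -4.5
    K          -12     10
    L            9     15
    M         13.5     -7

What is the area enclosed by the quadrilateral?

Cross-terms: -189, -270, -265.5, -155.25  ⇒  Σ = -879.75
Area = |Σ|/2 = 439.875.

439.875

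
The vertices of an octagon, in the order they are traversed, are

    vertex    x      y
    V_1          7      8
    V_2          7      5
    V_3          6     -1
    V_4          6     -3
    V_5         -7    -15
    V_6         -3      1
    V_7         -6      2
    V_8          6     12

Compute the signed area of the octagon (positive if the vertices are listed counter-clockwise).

Apply the surveyor's formula: 2A = Σ (x_i·y_{i+1} − x_{i+1}·y_i), indices taken mod 8.
Σ = (-21) + (-37) + (-12) + (-111) + (-52) + (0) + (-84) + (-36) = -353
Signed area = Σ/2 = -176.5 (negative ⇒ clockwise traversal).

-176.5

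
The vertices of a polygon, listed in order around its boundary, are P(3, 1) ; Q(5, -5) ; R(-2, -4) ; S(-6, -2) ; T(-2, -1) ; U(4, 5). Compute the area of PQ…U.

42.5

Cross-terms: -20, -30, -20, 2, -6, -11  ⇒  Σ = -85
Area = |Σ|/2 = 42.5.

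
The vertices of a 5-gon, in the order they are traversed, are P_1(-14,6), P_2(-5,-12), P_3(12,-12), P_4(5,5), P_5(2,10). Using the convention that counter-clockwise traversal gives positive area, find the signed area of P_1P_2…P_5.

357

Σ = (198) + (204) + (120) + (40) + (152) = 714
Signed area = Σ/2 = 357 (positive ⇒ counter-clockwise traversal).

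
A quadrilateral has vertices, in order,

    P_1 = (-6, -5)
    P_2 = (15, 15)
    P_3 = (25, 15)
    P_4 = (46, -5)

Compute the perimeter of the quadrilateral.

|P_1P_2| = √((21)² + (20)²) = √841 = 29
|P_2P_3| = √((10)² + (0)²) = √100 = 10
|P_3P_4| = √((21)² + (-20)²) = √841 = 29
|P_4P_1| = √((-52)² + (0)²) = √2704 = 52
Perimeter = 29 + 10 + 29 + 52 = 120.

120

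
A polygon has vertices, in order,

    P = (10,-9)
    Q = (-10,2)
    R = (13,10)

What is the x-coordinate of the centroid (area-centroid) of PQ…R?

13/3

Apply the shoelace (surveyor's) formula. First the cross-terms c_i = x_i·y_{i+1} − x_{i+1}·y_i:
  -70, -126, -217  ⇒  2A = -413, A = -206.5.
Then Σ (x_i + x_{i+1})·c_i = -5369, so x̄ = -5369 / (6·(-206.5)) = 13/3.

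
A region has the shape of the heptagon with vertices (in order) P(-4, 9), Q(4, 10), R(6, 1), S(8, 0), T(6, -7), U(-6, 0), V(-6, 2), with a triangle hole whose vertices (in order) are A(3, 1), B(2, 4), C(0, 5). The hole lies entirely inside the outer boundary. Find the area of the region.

145.5

Outer boundary:
Apply Gauss's area formula: 2A = Σ (x_i·y_{i+1} − x_{i+1}·y_i), indices taken mod 7.
Σ = (-76) + (-56) + (-8) + (-56) + (-42) + (-12) + (-46) = -296
Area = |Σ|/2 = 148.
Hole:
Apply the shoelace (surveyor's) formula: 2A = Σ (x_i·y_{i+1} − x_{i+1}·y_i), indices taken mod 3.
A→B: (3)(4) − (2)(1) = 10
B→C: (2)(5) − (0)(4) = 10
C→A: (0)(1) − (3)(5) = -15
Σ = 5
Area = |Σ|/2 = 2.5.
Net area = 148 − 2.5 = 145.5.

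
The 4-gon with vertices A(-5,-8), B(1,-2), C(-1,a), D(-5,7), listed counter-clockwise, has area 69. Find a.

9

Write out the shoelace sum; only the two edges meeting at C involve a:
2·Area = [(1·a − (-1)·(-2)) + ((-1)·7 − (-5)·a)] + 93
       = 6·a + 84 = 138
⇒ a = 9.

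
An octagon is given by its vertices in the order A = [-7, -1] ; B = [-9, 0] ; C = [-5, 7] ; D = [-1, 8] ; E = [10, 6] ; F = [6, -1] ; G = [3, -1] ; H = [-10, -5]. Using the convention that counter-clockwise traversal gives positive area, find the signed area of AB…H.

A→B: (-7)(0) − (-9)(-1) = -9
B→C: (-9)(7) − (-5)(0) = -63
C→D: (-5)(8) − (-1)(7) = -33
D→E: (-1)(6) − (10)(8) = -86
E→F: (10)(-1) − (6)(6) = -46
F→G: (6)(-1) − (3)(-1) = -3
G→H: (3)(-5) − (-10)(-1) = -25
H→A: (-10)(-1) − (-7)(-5) = -25
Σ = -290
Signed area = Σ/2 = -145 (negative ⇒ clockwise traversal).

-145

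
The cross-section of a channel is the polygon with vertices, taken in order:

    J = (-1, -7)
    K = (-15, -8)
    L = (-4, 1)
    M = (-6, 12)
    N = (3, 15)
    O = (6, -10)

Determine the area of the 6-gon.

J→K: (-1)(-8) − (-15)(-7) = -97
K→L: (-15)(1) − (-4)(-8) = -47
L→M: (-4)(12) − (-6)(1) = -42
M→N: (-6)(15) − (3)(12) = -126
N→O: (3)(-10) − (6)(15) = -120
O→J: (6)(-7) − (-1)(-10) = -52
Σ = -484
Area = |Σ|/2 = 242.

242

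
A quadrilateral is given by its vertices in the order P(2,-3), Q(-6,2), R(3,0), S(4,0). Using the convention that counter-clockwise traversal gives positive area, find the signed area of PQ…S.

Σ = (-14) + (-6) + (0) + (-12) = -32
Signed area = Σ/2 = -16 (negative ⇒ clockwise traversal).

-16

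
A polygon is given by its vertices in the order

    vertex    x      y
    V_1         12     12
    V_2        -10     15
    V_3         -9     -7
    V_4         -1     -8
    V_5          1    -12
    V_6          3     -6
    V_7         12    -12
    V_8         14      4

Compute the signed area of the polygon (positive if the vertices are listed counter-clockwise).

496

Apply the surveyor's formula: 2A = Σ (x_i·y_{i+1} − x_{i+1}·y_i), indices taken mod 8.
V_1→V_2: (12)(15) − (-10)(12) = 300
V_2→V_3: (-10)(-7) − (-9)(15) = 205
V_3→V_4: (-9)(-8) − (-1)(-7) = 65
V_4→V_5: (-1)(-12) − (1)(-8) = 20
V_5→V_6: (1)(-6) − (3)(-12) = 30
V_6→V_7: (3)(-12) − (12)(-6) = 36
V_7→V_8: (12)(4) − (14)(-12) = 216
V_8→V_1: (14)(12) − (12)(4) = 120
Σ = 992
Signed area = Σ/2 = 496 (positive ⇒ counter-clockwise traversal).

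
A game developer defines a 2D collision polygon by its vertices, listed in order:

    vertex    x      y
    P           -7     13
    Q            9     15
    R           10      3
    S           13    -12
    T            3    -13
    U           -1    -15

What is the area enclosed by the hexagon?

Apply the shoelace (surveyor's) formula: 2A = Σ (x_i·y_{i+1} − x_{i+1}·y_i), indices taken mod 6.
Σ = (-222) + (-123) + (-159) + (-133) + (-58) + (-118) = -813
Area = |Σ|/2 = 406.5.

406.5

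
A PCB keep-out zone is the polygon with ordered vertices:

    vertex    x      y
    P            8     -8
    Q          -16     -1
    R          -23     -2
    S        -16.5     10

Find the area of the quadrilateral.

169

Apply the surveyor's formula: 2A = Σ (x_i·y_{i+1} − x_{i+1}·y_i), indices taken mod 4.
P→Q: (8)(-1) − (-16)(-8) = -136
Q→R: (-16)(-2) − (-23)(-1) = 9
R→S: (-23)(10) − (-16.5)(-2) = -263
S→P: (-16.5)(-8) − (8)(10) = 52
Σ = -338
Area = |Σ|/2 = 169.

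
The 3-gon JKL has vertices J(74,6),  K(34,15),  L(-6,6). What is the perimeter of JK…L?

|JK| = √((-40)² + (9)²) = √1681 = 41
|KL| = √((-40)² + (-9)²) = √1681 = 41
|LJ| = √((80)² + (0)²) = √6400 = 80
Perimeter = 41 + 41 + 80 = 162.

162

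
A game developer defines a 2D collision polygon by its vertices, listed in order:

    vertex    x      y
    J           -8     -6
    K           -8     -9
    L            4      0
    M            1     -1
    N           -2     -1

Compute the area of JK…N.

28.5

Cross-terms: 24, 36, -4, -3, 4  ⇒  Σ = 57
Area = |Σ|/2 = 28.5.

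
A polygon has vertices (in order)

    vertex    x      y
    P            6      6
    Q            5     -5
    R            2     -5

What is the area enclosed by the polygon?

Apply Gauss's area formula: 2A = Σ (x_i·y_{i+1} − x_{i+1}·y_i), indices taken mod 3.
Cross-terms: -60, -15, 42  ⇒  Σ = -33
Area = |Σ|/2 = 16.5.

16.5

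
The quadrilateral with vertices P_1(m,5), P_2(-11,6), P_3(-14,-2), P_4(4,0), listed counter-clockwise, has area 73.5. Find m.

Write out the shoelace sum; only the two edges meeting at P_1 involve m:
2·Area = [(4·5 − m·0) + (m·6 − (-11)·5)] + 114
       = 6·m + 189 = 147
⇒ m = -7.

-7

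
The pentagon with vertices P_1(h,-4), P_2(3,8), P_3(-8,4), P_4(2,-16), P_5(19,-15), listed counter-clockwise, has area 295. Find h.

8

Write out the shoelace sum; only the two edges meeting at P_1 involve h:
2·Area = [(19·(-4) − h·(-15)) + (h·8 − 3·(-4))] + 470
       = 23·h + 406 = 590
⇒ h = 8.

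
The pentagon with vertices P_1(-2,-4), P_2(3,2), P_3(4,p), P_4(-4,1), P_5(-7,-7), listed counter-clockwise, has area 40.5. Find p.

Write out the shoelace sum; only the two edges meeting at P_3 involve p:
2·Area = [(3·p − 4·2) + (4·1 − (-4)·p)] + 57
       = 7·p + 53 = 81
⇒ p = 4.

4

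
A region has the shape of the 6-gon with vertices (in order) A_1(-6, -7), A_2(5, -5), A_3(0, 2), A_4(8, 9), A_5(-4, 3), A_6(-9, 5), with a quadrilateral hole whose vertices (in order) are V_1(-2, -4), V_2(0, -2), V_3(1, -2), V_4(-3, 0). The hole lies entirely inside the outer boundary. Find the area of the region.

Outer boundary:
Σ = (65) + (10) + (-16) + (60) + (7) + (93) = 219
Area = |Σ|/2 = 109.5.
Hole:
Σ = (4) + (2) + (-6) + (12) = 12
Area = |Σ|/2 = 6.
Net area = 109.5 − 6 = 103.5.

103.5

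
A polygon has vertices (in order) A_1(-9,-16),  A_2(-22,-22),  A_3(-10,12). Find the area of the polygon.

Apply the shoelace formula: 2A = Σ (x_i·y_{i+1} − x_{i+1}·y_i), indices taken mod 3.
Σ = (-154) + (-484) + (268) = -370
Area = |Σ|/2 = 185.

185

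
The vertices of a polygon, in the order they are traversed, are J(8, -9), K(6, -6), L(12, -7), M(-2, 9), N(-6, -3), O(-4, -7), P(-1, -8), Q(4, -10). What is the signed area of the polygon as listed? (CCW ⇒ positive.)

Apply the shoelace formula: 2A = Σ (x_i·y_{i+1} − x_{i+1}·y_i), indices taken mod 8.
J→K: (8)(-6) − (6)(-9) = 6
K→L: (6)(-7) − (12)(-6) = 30
L→M: (12)(9) − (-2)(-7) = 94
M→N: (-2)(-3) − (-6)(9) = 60
N→O: (-6)(-7) − (-4)(-3) = 30
O→P: (-4)(-8) − (-1)(-7) = 25
P→Q: (-1)(-10) − (4)(-8) = 42
Q→J: (4)(-9) − (8)(-10) = 44
Σ = 331
Signed area = Σ/2 = 165.5 (positive ⇒ counter-clockwise traversal).

165.5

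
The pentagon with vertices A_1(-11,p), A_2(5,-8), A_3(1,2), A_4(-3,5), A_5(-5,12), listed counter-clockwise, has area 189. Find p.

-14

Write out the shoelace sum; only the two edges meeting at A_1 involve p:
2·Area = [((-5)·p − (-11)·12) + ((-11)·(-8) − 5·p)] + 18
       = -10·p + 238 = 378
⇒ p = -14.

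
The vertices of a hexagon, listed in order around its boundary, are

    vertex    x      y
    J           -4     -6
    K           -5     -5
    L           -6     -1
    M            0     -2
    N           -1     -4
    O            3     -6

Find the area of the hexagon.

24.5

Apply the surveyor's formula: 2A = Σ (x_i·y_{i+1} − x_{i+1}·y_i), indices taken mod 6.
Σ = (-10) + (-25) + (12) + (-2) + (18) + (-42) = -49
Area = |Σ|/2 = 24.5.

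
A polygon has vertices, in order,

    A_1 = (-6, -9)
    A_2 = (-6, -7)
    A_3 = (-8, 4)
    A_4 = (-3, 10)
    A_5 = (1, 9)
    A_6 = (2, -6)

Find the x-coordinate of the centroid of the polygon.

-446/165

Apply Gauss's area formula. First the cross-terms c_i = x_i·y_{i+1} − x_{i+1}·y_i:
  -12, -80, -68, -37, -24, -54  ⇒  2A = -275, A = -137.5.
Then Σ (x_i + x_{i+1})·c_i = 2230, so x̄ = 2230 / (6·(-137.5)) = -446/165.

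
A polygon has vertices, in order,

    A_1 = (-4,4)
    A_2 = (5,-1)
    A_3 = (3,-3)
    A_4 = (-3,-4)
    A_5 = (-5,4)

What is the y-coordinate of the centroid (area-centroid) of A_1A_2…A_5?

-23/51

Apply the surveyor's formula. First the cross-terms c_i = x_i·y_{i+1} − x_{i+1}·y_i:
  -16, -12, -21, -32, -4  ⇒  2A = -85, A = -42.5.
Then Σ (y_i + y_{i+1})·c_i = 115, so ȳ = 115 / (6·(-42.5)) = -23/51.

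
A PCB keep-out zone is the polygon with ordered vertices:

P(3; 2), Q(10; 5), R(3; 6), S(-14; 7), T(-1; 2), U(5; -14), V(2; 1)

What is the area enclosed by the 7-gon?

81

Cross-terms: -5, 45, 105, -21, 4, 33, 1  ⇒  Σ = 162
Area = |Σ|/2 = 81.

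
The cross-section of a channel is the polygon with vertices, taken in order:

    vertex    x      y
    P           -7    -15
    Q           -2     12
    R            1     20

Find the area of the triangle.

Σ = (-114) + (-52) + (125) = -41
Area = |Σ|/2 = 20.5.

20.5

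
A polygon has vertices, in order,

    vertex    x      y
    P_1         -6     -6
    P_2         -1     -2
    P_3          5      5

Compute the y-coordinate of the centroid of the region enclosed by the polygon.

-1

Apply the surveyor's formula. First the cross-terms c_i = x_i·y_{i+1} − x_{i+1}·y_i:
  6, 5, 0  ⇒  2A = 11, A = 5.5.
Then Σ (y_i + y_{i+1})·c_i = -33, so ȳ = -33 / (6·5.5) = -1.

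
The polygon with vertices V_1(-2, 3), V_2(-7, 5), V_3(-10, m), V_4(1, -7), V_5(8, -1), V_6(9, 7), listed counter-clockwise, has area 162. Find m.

-4

The doubled signed area Σ (x_i y_{i+1} − x_{i+1} y_i) is linear in m.
With m=0 it equals 292; the coefficient of m is -8 (from the two edges through V_3).
So -8·m + 292 = 2·162 = 324 ⇒ m = -4.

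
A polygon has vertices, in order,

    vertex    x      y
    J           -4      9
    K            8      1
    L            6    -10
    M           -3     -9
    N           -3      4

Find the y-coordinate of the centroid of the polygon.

-277/148

Apply Gauss's area formula. First the cross-terms c_i = x_i·y_{i+1} − x_{i+1}·y_i:
  -76, -86, -84, -39, -11  ⇒  2A = -296, A = -148.
Then Σ (y_i + y_{i+1})·c_i = 1662, so ȳ = 1662 / (6·(-148)) = -277/148.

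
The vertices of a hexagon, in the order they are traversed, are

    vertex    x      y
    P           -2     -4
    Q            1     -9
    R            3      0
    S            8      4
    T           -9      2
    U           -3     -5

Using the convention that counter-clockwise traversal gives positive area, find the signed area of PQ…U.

Cross-terms: 22, 27, 12, 52, 51, 2  ⇒  Σ = 166
Signed area = Σ/2 = 83 (positive ⇒ counter-clockwise traversal).

83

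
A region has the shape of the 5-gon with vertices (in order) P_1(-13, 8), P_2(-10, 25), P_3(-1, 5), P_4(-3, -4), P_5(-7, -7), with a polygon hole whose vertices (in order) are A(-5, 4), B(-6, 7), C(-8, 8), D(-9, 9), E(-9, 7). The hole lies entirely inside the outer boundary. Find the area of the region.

Outer boundary:
Σ = (-245) + (-25) + (19) + (-7) + (-147) = -405
Area = |Σ|/2 = 202.5.
Hole:
A→B: (-5)(7) − (-6)(4) = -11
B→C: (-6)(8) − (-8)(7) = 8
C→D: (-8)(9) − (-9)(8) = 0
D→E: (-9)(7) − (-9)(9) = 18
E→A: (-9)(4) − (-5)(7) = -1
Σ = 14
Area = |Σ|/2 = 7.
Net area = 202.5 − 7 = 195.5.

195.5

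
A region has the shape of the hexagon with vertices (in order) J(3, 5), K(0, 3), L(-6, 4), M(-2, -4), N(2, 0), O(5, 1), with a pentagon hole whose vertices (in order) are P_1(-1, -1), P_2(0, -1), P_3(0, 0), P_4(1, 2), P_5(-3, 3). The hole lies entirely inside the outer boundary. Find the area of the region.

37.5

Outer boundary:
Apply the shoelace formula: 2A = Σ (x_i·y_{i+1} − x_{i+1}·y_i), indices taken mod 6.
J→K: (3)(3) − (0)(5) = 9
K→L: (0)(4) − (-6)(3) = 18
L→M: (-6)(-4) − (-2)(4) = 32
M→N: (-2)(0) − (2)(-4) = 8
N→O: (2)(1) − (5)(0) = 2
O→J: (5)(5) − (3)(1) = 22
Σ = 91
Area = |Σ|/2 = 45.5.
Hole:
Apply Gauss's area formula: 2A = Σ (x_i·y_{i+1} − x_{i+1}·y_i), indices taken mod 5.
Σ = (1) + (0) + (0) + (9) + (6) = 16
Area = |Σ|/2 = 8.
Net area = 45.5 − 8 = 37.5.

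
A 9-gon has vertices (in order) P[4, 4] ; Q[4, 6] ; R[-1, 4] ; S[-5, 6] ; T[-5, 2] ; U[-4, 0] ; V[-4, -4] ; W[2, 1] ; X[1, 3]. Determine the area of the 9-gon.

44.5

Apply Gauss's area formula: 2A = Σ (x_i·y_{i+1} − x_{i+1}·y_i), indices taken mod 9.
Σ = (8) + (22) + (14) + (20) + (8) + (16) + (4) + (5) + (-8) = 89
Area = |Σ|/2 = 44.5.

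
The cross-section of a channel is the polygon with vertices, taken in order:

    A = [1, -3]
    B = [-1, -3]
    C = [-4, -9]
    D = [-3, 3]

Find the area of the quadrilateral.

21

A→B: (1)(-3) − (-1)(-3) = -6
B→C: (-1)(-9) − (-4)(-3) = -3
C→D: (-4)(3) − (-3)(-9) = -39
D→A: (-3)(-3) − (1)(3) = 6
Σ = -42
Area = |Σ|/2 = 21.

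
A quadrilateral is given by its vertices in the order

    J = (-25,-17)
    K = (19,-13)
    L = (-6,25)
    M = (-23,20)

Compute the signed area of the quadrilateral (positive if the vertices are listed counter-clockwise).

Apply Gauss's area formula: 2A = Σ (x_i·y_{i+1} − x_{i+1}·y_i), indices taken mod 4.
Cross-terms: 648, 397, 455, 891  ⇒  Σ = 2391
Signed area = Σ/2 = 1195.5 (positive ⇒ counter-clockwise traversal).

1195.5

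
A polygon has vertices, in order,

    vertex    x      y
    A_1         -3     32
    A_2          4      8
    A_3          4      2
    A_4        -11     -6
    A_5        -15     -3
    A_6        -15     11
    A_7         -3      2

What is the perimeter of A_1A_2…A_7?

|A_1A_2| = √((7)² + (-24)²) = √625 = 25
|A_2A_3| = √((0)² + (-6)²) = √36 = 6
|A_3A_4| = √((-15)² + (-8)²) = √289 = 17
|A_4A_5| = √((-4)² + (3)²) = √25 = 5
|A_5A_6| = √((0)² + (14)²) = √196 = 14
|A_6A_7| = √((12)² + (-9)²) = √225 = 15
|A_7A_1| = √((0)² + (30)²) = √900 = 30
Perimeter = 25 + 6 + 17 + 5 + 14 + 15 + 30 = 112.

112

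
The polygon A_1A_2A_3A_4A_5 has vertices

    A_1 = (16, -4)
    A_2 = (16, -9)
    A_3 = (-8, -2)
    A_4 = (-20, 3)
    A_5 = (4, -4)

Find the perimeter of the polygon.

|A_1A_2| = √((0)² + (-5)²) = √25 = 5
|A_2A_3| = √((-24)² + (7)²) = √625 = 25
|A_3A_4| = √((-12)² + (5)²) = √169 = 13
|A_4A_5| = √((24)² + (-7)²) = √625 = 25
|A_5A_1| = √((12)² + (0)²) = √144 = 12
Perimeter = 5 + 25 + 13 + 25 + 12 = 80.

80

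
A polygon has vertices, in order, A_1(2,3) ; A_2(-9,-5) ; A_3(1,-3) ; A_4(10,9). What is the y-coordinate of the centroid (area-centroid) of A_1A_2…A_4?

22/75

Apply the shoelace (surveyor's) formula. First the cross-terms c_i = x_i·y_{i+1} − x_{i+1}·y_i:
  17, 32, 39, 12  ⇒  2A = 100, A = 50.
Then Σ (y_i + y_{i+1})·c_i = 88, so ȳ = 88 / (6·50) = 22/75.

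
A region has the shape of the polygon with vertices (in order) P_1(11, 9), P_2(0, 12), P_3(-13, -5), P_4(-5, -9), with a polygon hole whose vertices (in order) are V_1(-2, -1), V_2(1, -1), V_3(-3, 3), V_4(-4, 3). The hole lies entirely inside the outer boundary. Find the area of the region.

Outer boundary:
P_1→P_2: (11)(12) − (0)(9) = 132
P_2→P_3: (0)(-5) − (-13)(12) = 156
P_3→P_4: (-13)(-9) − (-5)(-5) = 92
P_4→P_1: (-5)(9) − (11)(-9) = 54
Σ = 434
Area = |Σ|/2 = 217.
Hole:
Apply the shoelace formula: 2A = Σ (x_i·y_{i+1} − x_{i+1}·y_i), indices taken mod 4.
Cross-terms: 3, 0, 3, 10  ⇒  Σ = 16
Area = |Σ|/2 = 8.
Net area = 217 − 8 = 209.

209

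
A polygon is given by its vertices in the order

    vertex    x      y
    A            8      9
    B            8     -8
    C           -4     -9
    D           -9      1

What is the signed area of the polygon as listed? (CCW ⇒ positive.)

-207

Cross-terms: -136, -104, -85, -89  ⇒  Σ = -414
Signed area = Σ/2 = -207 (negative ⇒ clockwise traversal).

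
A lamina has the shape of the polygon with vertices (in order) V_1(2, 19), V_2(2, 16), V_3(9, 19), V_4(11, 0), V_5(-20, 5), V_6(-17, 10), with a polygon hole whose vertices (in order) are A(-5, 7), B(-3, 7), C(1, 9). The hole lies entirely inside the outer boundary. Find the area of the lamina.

360

Outer boundary:
Cross-terms: -6, -106, -209, 55, -115, -343  ⇒  Σ = -724
Area = |Σ|/2 = 362.
Hole:
Apply Gauss's area formula: 2A = Σ (x_i·y_{i+1} − x_{i+1}·y_i), indices taken mod 3.
A→B: (-5)(7) − (-3)(7) = -14
B→C: (-3)(9) − (1)(7) = -34
C→A: (1)(7) − (-5)(9) = 52
Σ = 4
Area = |Σ|/2 = 2.
Net area = 362 − 2 = 360.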